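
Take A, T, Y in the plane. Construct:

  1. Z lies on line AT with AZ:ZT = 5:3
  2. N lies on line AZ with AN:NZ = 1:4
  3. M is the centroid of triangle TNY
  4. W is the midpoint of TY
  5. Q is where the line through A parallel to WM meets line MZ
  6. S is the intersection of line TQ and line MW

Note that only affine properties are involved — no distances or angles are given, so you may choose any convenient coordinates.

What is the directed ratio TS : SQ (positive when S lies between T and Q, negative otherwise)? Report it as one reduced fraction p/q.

Choose coordinates A = (0, 0), T = (1, 0), Y = (0, 1).
1. Z lies on line AT with AZ:ZT = 5:3 ⇒ Z = (5/8, 0)
2. N lies on line AZ with AN:NZ = 1:4 ⇒ N = (1/8, 0)
3. M is the centroid of triangle TNY ⇒ M = (3/8, 1/3)
4. W is the midpoint of TY ⇒ W = (1/2, 1/2)
5. Q is where the line through A parallel to WM meets line MZ ⇒ Q = (5/16, 5/12)
6. S is the intersection of line TQ and line MW ⇒ S = (51/128, 35/96)
S = T + t·(Q−T) with t = 7/8, so TS:SQ = t:(1−t) = 7/8:1/8

TS:SQ = 7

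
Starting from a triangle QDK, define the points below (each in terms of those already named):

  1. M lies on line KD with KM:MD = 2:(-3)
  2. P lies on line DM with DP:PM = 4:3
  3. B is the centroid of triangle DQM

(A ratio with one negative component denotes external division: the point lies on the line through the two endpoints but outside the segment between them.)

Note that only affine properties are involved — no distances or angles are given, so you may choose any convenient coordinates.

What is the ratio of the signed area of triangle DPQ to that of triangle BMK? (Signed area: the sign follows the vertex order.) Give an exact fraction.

Set Q = (0, 0), D = (1, 0), K = (0, 1); any affine frame gives the same invariant.
1. M lies on line KD with KM:MD = 2:(-3) ⇒ M = (-2, 3)
2. P lies on line DM with DP:PM = 4:3 ⇒ P = (-5/7, 12/7)
3. B is the centroid of triangle DQM ⇒ B = (-1/3, 1)
2·[DPQ] = 12/7, 2·[BMK] = -2/3
[DPQ]:[BMK] = 12/7:-2/3 = -18/7

[DPQ]:[BMK] = -18/7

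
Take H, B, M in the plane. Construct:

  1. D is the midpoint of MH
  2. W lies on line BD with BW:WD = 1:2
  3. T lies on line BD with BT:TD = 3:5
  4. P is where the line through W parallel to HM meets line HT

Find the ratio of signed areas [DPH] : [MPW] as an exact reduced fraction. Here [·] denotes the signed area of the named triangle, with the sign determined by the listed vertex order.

[DPH]:[MPW] = 15

Set H = (0, 0), B = (1, 0), M = (0, 1); any affine frame gives the same invariant.
1. D is the midpoint of MH ⇒ D = (0, 1/2)
2. W lies on line BD with BW:WD = 1:2 ⇒ W = (2/3, 1/6)
3. T lies on line BD with BT:TD = 3:5 ⇒ T = (5/8, 3/16)
4. P is where the line through W parallel to HM meets line HT ⇒ P = (2/3, 1/5)
2·[DPH] = -1/3, 2·[MPW] = -1/45
[DPH]:[MPW] = -1/3:-1/45 = 15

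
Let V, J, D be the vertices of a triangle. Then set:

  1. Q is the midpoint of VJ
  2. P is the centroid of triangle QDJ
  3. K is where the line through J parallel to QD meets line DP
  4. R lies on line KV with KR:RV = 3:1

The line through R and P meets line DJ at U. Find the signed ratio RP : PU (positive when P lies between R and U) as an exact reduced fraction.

RP:PU = 17/4

Set V = (0, 0), J = (1, 0), D = (0, 1); any affine frame gives the same invariant.
1. Q is the midpoint of VJ ⇒ Q = (1/2, 0)
2. P is the centroid of triangle QDJ ⇒ P = (1/2, 1/3)
3. K is where the line through J parallel to QD meets line DP ⇒ K = (3/2, -1)
4. R lies on line KV with KR:RV = 3:1 ⇒ R = (3/8, -1/4)
line RP meets DJ at U = (9/17, 8/17)
P = R + t·(U−R) with t = 17/21, so RP:PU = 17/21:4/21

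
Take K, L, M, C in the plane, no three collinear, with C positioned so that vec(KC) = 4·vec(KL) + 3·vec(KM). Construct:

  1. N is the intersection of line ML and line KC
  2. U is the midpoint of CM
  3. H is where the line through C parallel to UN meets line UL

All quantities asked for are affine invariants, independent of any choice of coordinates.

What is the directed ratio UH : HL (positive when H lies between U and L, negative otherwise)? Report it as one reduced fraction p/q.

UH:HL = -4

Set K = (0, 0), L = (1, 0), M = (0, 1), C = (4, 3); any affine frame gives the same invariant.
1. N is the intersection of line ML and line KC ⇒ N = (4/7, 3/7)
2. U is the midpoint of CM ⇒ U = (2, 2)
3. H is where the line through C parallel to UN meets line UL ⇒ H = (2/3, -2/3)
H = U + t·(L−U) with t = 4/3, so UH:HL = t:(1−t) = 4/3:-1/3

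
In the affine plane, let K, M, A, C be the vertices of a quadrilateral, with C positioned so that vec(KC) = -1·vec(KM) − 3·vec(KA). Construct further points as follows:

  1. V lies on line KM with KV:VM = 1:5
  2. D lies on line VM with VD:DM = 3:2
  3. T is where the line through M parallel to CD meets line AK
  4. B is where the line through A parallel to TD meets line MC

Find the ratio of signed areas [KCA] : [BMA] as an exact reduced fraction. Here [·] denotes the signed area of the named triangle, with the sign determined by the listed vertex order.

Assign K = (0, 0), M = (1, 0), A = (0, 1), C = (-1, -3) — the answer is frame-independent, so this choice is without loss of generality.
1. V lies on line KM with KV:VM = 1:5 ⇒ V = (1/6, 0)
2. D lies on line VM with VD:DM = 3:2 ⇒ D = (2/3, 0)
3. T is where the line through M parallel to CD meets line AK ⇒ T = (0, -9/5)
4. B is where the line through A parallel to TD meets line MC ⇒ B = (-25/12, -37/8)
2·[KCA] = -1, 2·[BMA] = 185/24
[KCA]:[BMA] = -1:185/24 = -24/185

[KCA]:[BMA] = -24/185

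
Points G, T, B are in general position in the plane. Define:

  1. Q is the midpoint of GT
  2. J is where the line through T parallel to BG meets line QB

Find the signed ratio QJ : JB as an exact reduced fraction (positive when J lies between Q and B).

QJ:JB = -1/2

Work in coordinates with G = (0, 0), T = (1, 0), B = (0, 1).
1. Q is the midpoint of GT ⇒ Q = (1/2, 0)
2. J is where the line through T parallel to BG meets line QB ⇒ J = (1, -1)
J = Q + t·(B−Q) with t = -1, so QJ:JB = t:(1−t) = -1:2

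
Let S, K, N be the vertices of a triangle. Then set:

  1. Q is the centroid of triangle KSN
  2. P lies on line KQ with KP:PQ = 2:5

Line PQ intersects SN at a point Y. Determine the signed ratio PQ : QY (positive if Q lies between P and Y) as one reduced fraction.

PQ:QY = 10/7

Assign S = (0, 0), K = (1, 0), N = (0, 1) — the answer is frame-independent, so this choice is without loss of generality.
1. Q is the centroid of triangle KSN ⇒ Q = (1/3, 1/3)
2. P lies on line KQ with KP:PQ = 2:5 ⇒ P = (17/21, 2/21)
line PQ meets SN at Y = (0, 1/2)
Q = P + t·(Y−P) with t = 10/17, so PQ:QY = 10/17:7/17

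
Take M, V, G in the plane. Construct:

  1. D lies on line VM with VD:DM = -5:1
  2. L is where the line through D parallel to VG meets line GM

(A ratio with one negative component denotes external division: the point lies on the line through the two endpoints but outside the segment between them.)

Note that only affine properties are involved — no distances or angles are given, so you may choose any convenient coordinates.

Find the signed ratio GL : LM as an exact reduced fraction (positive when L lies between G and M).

GL:LM = -5

Assign M = (0, 0), V = (1, 0), G = (0, 1) — the answer is frame-independent, so this choice is without loss of generality.
1. D lies on line VM with VD:DM = -5:1 ⇒ D = (-1/4, 0)
2. L is where the line through D parallel to VG meets line GM ⇒ L = (0, -1/4)
L = G + t·(M−G) with t = 5/4, so GL:LM = t:(1−t) = 5/4:-1/4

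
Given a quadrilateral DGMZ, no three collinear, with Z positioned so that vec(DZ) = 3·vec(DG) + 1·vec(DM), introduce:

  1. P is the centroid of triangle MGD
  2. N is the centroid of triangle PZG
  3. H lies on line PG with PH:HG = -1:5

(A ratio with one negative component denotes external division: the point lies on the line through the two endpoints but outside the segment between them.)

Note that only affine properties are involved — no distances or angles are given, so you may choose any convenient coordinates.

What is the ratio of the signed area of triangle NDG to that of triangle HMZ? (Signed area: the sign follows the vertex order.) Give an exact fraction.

Set D = (0, 0), G = (1, 0), M = (0, 1), Z = (3, 1); any affine frame gives the same invariant.
1. P is the centroid of triangle MGD ⇒ P = (1/3, 1/3)
2. N is the centroid of triangle PZG ⇒ N = (13/9, 4/9)
3. H lies on line PG with PH:HG = -1:5 ⇒ H = (1/6, 5/12)
2·[NDG] = 4/9, 2·[HMZ] = -7/4
[NDG]:[HMZ] = 4/9:-7/4 = -16/63

[NDG]:[HMZ] = -16/63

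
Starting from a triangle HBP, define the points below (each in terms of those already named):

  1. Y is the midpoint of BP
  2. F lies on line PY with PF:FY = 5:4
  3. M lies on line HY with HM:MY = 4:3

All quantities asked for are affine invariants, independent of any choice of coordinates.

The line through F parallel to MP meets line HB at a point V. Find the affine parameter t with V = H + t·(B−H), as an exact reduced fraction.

Assign H = (0, 0), B = (1, 0), P = (0, 1) — the answer is frame-independent, so this choice is without loss of generality.
1. Y is the midpoint of BP ⇒ Y = (1/2, 1/2)
2. F lies on line PY with PF:FY = 5:4 ⇒ F = (5/18, 13/18)
3. M lies on line HY with HM:MY = 4:3 ⇒ M = (2/7, 2/7)
through F parallel to MP: direction (-2/7, 5/7); meets HB at V = (17/30, 0)
V = H + t·(B−H) with t = 17/30

t = 17/30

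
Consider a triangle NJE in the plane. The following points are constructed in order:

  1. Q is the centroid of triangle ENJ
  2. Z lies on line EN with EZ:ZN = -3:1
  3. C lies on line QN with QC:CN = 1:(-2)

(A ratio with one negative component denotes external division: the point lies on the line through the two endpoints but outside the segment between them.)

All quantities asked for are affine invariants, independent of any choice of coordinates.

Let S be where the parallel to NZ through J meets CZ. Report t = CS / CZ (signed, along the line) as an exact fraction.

t = -1/2

Assign N = (0, 0), J = (1, 0), E = (0, 1) — the answer is frame-independent, so this choice is without loss of generality.
1. Q is the centroid of triangle ENJ ⇒ Q = (1/3, 1/3)
2. Z lies on line EN with EZ:ZN = -3:1 ⇒ Z = (0, -1/2)
3. C lies on line QN with QC:CN = 1:(-2) ⇒ C = (2/3, 2/3)
through J parallel to NZ: direction (0, -1/2); meets CZ at S = (1, 5/4)
S = C + t·(Z−C) with t = -1/2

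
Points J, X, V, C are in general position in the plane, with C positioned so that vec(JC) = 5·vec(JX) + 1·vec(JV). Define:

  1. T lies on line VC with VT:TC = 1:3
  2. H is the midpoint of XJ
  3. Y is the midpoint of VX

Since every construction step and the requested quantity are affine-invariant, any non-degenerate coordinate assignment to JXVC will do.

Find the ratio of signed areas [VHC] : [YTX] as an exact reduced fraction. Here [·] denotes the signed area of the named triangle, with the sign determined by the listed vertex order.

[VHC]:[YTX] = -8

Choose coordinates J = (0, 0), X = (1, 0), V = (0, 1), C = (5, 1).
1. T lies on line VC with VT:TC = 1:3 ⇒ T = (5/4, 1)
2. H is the midpoint of XJ ⇒ H = (1/2, 0)
3. Y is the midpoint of VX ⇒ Y = (1/2, 1/2)
2·[VHC] = 5, 2·[YTX] = -5/8
[VHC]:[YTX] = 5:-5/8 = -8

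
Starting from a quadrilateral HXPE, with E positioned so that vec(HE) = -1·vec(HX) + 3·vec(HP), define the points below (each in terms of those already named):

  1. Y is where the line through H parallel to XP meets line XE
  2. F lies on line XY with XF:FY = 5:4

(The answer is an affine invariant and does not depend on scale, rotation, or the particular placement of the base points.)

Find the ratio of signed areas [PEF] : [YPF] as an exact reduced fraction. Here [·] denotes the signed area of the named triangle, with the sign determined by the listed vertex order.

[PEF]:[YPF] = 7/2

Choose coordinates H = (0, 0), X = (1, 0), P = (0, 1), E = (-1, 3).
1. Y is where the line through H parallel to XP meets line XE ⇒ Y = (3, -3)
2. F lies on line XY with XF:FY = 5:4 ⇒ F = (19/9, -5/3)
2·[PEF] = -14/9, 2·[YPF] = -4/9
[PEF]:[YPF] = -14/9:-4/9 = 7/2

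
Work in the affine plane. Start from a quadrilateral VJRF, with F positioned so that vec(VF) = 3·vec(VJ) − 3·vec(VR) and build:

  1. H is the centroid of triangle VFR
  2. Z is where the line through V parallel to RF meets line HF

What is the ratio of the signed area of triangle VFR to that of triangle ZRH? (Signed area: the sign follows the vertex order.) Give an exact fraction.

[VFR]:[ZRH] = -3/2

Set V = (0, 0), J = (1, 0), R = (0, 1), F = (3, -3); any affine frame gives the same invariant.
1. H is the centroid of triangle VFR ⇒ H = (1, -2/3)
2. Z is where the line through V parallel to RF meets line HF ⇒ Z = (-3, 4)
2·[VFR] = 3, 2·[ZRH] = -2
[VFR]:[ZRH] = 3:-2 = -3/2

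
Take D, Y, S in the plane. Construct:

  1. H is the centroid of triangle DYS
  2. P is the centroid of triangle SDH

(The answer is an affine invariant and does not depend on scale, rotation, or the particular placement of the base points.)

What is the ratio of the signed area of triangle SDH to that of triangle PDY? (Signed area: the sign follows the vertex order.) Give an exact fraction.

Choose coordinates D = (0, 0), Y = (1, 0), S = (0, 1).
1. H is the centroid of triangle DYS ⇒ H = (1/3, 1/3)
2. P is the centroid of triangle SDH ⇒ P = (1/9, 4/9)
2·[SDH] = 1/3, 2·[PDY] = 4/9
[SDH]:[PDY] = 1/3:4/9 = 3/4

[SDH]:[PDY] = 3/4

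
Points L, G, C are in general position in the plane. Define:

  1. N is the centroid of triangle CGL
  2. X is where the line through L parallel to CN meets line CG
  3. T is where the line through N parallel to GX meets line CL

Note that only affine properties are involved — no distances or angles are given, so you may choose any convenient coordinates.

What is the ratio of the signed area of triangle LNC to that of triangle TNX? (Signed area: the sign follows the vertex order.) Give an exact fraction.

Choose coordinates L = (0, 0), G = (1, 0), C = (0, 1).
1. N is the centroid of triangle CGL ⇒ N = (1/3, 1/3)
2. X is where the line through L parallel to CN meets line CG ⇒ X = (-1, 2)
3. T is where the line through N parallel to GX meets line CL ⇒ T = (0, 2/3)
2·[LNC] = 1/3, 2·[TNX] = 1/9
[LNC]:[TNX] = 1/3:1/9 = 3

[LNC]:[TNX] = 3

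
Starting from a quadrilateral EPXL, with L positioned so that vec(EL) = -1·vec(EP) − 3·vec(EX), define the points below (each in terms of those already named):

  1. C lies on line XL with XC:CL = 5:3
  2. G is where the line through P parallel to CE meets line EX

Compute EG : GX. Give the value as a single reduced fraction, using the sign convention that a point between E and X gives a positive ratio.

Choose coordinates E = (0, 0), P = (1, 0), X = (0, 1), L = (-1, -3).
1. C lies on line XL with XC:CL = 5:3 ⇒ C = (-5/8, -3/2)
2. G is where the line through P parallel to CE meets line EX ⇒ G = (0, -12/5)
G = E + t·(X−E) with t = -12/5, so EG:GX = t:(1−t) = -12/5:17/5

EG:GX = -12/17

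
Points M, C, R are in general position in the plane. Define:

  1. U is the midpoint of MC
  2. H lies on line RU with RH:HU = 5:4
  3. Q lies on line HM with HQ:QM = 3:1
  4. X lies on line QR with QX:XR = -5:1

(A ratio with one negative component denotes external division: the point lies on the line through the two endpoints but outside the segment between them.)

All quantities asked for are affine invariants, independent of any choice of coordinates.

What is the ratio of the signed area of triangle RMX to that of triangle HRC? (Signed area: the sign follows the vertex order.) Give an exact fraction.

Assign M = (0, 0), C = (1, 0), R = (0, 1) — the answer is frame-independent, so this choice is without loss of generality.
1. U is the midpoint of MC ⇒ U = (1/2, 0)
2. H lies on line RU with RH:HU = 5:4 ⇒ H = (5/18, 4/9)
3. Q lies on line HM with HQ:QM = 3:1 ⇒ Q = (5/72, 1/9)
4. X lies on line QR with QX:XR = -5:1 ⇒ X = (-5/288, 11/9)
2·[RMX] = -5/288, 2·[HRC] = -5/18
[RMX]:[HRC] = -5/288:-5/18 = 1/16

[RMX]:[HRC] = 1/16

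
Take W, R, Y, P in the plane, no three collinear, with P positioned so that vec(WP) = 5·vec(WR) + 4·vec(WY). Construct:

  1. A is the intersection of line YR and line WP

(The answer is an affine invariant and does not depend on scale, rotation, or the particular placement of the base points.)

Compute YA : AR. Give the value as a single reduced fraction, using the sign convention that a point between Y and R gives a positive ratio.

Set W = (0, 0), R = (1, 0), Y = (0, 1), P = (5, 4); any affine frame gives the same invariant.
1. A is the intersection of line YR and line WP ⇒ A = (5/9, 4/9)
A = Y + t·(R−Y) with t = 5/9, so YA:AR = t:(1−t) = 5/9:4/9

YA:AR = 5/4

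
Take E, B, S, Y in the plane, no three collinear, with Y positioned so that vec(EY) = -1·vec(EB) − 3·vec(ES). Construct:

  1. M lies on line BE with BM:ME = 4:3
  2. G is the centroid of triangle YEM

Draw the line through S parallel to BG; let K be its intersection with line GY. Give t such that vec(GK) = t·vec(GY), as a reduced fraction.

t = -46/33

Choose coordinates E = (0, 0), B = (1, 0), S = (0, 1), Y = (-1, -3).
1. M lies on line BE with BM:ME = 4:3 ⇒ M = (3/7, 0)
2. G is the centroid of triangle YEM ⇒ G = (-4/21, -1)
through S parallel to BG: direction (-25/21, -1); meets GY at K = (650/693, 59/33)
K = G + t·(Y−G) with t = -46/33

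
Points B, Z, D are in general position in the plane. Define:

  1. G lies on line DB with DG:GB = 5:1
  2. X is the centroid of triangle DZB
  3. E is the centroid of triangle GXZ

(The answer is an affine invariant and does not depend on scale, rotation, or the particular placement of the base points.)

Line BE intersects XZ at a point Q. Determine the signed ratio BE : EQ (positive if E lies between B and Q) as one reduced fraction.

BE:EQ = 7/2

Assign B = (0, 0), Z = (1, 0), D = (0, 1) — the answer is frame-independent, so this choice is without loss of generality.
1. G lies on line DB with DG:GB = 5:1 ⇒ G = (0, 1/6)
2. X is the centroid of triangle DZB ⇒ X = (1/3, 1/3)
3. E is the centroid of triangle GXZ ⇒ E = (4/9, 1/6)
line BE meets XZ at Q = (4/7, 3/14)
E = B + t·(Q−B) with t = 7/9, so BE:EQ = 7/9:2/9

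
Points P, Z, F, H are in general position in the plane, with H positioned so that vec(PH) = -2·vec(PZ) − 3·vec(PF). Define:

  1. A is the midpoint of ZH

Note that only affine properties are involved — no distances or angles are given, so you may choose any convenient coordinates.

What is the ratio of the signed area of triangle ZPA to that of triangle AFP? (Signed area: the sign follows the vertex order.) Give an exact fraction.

Choose coordinates P = (0, 0), Z = (1, 0), F = (0, 1), H = (-2, -3).
1. A is the midpoint of ZH ⇒ A = (-1/2, -3/2)
2·[ZPA] = 3/2, 2·[AFP] = -1/2
[ZPA]:[AFP] = 3/2:-1/2 = -3

[ZPA]:[AFP] = -3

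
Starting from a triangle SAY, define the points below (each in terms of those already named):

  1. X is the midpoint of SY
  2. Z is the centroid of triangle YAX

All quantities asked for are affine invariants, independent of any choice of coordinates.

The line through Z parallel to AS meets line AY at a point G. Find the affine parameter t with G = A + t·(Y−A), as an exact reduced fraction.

t = 1/2

Assign S = (0, 0), A = (1, 0), Y = (0, 1) — the answer is frame-independent, so this choice is without loss of generality.
1. X is the midpoint of SY ⇒ X = (0, 1/2)
2. Z is the centroid of triangle YAX ⇒ Z = (1/3, 1/2)
through Z parallel to AS: direction (-1, 0); meets AY at G = (1/2, 1/2)
G = A + t·(Y−A) with t = 1/2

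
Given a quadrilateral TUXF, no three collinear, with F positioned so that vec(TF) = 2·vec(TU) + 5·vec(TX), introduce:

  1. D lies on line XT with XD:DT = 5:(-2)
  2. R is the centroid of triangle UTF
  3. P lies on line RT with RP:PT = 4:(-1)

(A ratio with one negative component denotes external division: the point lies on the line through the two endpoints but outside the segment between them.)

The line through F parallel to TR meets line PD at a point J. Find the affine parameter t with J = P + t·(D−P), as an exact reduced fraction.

Choose coordinates T = (0, 0), U = (1, 0), X = (0, 1), F = (2, 5).
1. D lies on line XT with XD:DT = 5:(-2) ⇒ D = (0, -2/3)
2. R is the centroid of triangle UTF ⇒ R = (1, 5/3)
3. P lies on line RT with RP:PT = 4:(-1) ⇒ P = (-1/3, -5/9)
through F parallel to TR: direction (1, 5/3); meets PD at J = (-7/6, -5/18)
J = P + t·(D−P) with t = -5/2

t = -5/2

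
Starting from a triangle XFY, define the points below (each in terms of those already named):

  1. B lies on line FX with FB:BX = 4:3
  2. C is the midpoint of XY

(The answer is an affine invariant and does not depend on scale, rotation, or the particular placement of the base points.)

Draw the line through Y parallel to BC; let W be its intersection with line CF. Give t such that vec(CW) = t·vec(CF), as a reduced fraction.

t = 3/4

Set X = (0, 0), F = (1, 0), Y = (0, 1); any affine frame gives the same invariant.
1. B lies on line FX with FB:BX = 4:3 ⇒ B = (3/7, 0)
2. C is the midpoint of XY ⇒ C = (0, 1/2)
through Y parallel to BC: direction (-3/7, 1/2); meets CF at W = (3/4, 1/8)
W = C + t·(F−C) with t = 3/4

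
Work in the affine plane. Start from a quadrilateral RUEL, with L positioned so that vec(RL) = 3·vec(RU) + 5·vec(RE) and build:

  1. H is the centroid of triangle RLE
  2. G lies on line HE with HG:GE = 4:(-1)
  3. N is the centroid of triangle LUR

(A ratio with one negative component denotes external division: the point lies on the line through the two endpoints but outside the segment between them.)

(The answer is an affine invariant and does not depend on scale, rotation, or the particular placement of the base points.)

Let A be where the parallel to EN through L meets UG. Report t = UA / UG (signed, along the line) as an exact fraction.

Assign R = (0, 0), U = (1, 0), E = (0, 1), L = (3, 5) — the answer is frame-independent, so this choice is without loss of generality.
1. H is the centroid of triangle RLE ⇒ H = (1, 2)
2. G lies on line HE with HG:GE = 4:(-1) ⇒ G = (-1/3, 2/3)
3. N is the centroid of triangle LUR ⇒ N = (4/3, 5/3)
through L parallel to EN: direction (4/3, 2/3); meets UG at A = (-3, 2)
A = U + t·(G−U) with t = 3

t = 3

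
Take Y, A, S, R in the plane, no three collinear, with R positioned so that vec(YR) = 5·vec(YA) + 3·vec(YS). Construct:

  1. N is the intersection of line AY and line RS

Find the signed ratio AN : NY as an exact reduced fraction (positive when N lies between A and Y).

Set Y = (0, 0), A = (1, 0), S = (0, 1), R = (5, 3); any affine frame gives the same invariant.
1. N is the intersection of line AY and line RS ⇒ N = (-5/2, 0)
N = A + t·(Y−A) with t = 7/2, so AN:NY = t:(1−t) = 7/2:-5/2

AN:NY = -7/5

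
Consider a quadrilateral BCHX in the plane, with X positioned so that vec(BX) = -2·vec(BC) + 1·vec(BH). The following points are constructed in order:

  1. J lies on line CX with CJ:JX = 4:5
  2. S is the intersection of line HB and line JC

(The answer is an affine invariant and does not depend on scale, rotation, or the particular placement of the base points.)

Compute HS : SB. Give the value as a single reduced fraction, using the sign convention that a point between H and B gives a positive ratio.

HS:SB = 2

Work in coordinates with B = (0, 0), C = (1, 0), H = (0, 1), X = (-2, 1).
1. J lies on line CX with CJ:JX = 4:5 ⇒ J = (-1/3, 4/9)
2. S is the intersection of line HB and line JC ⇒ S = (0, 1/3)
S = H + t·(B−H) with t = 2/3, so HS:SB = t:(1−t) = 2/3:1/3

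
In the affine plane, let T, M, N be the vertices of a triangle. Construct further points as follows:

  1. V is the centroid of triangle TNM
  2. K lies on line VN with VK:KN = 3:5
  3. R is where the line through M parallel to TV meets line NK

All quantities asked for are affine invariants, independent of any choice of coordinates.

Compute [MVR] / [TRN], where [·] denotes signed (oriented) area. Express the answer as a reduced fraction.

Assign T = (0, 0), M = (1, 0), N = (0, 1) — the answer is frame-independent, so this choice is without loss of generality.
1. V is the centroid of triangle TNM ⇒ V = (1/3, 1/3)
2. K lies on line VN with VK:KN = 3:5 ⇒ K = (5/24, 7/12)
3. R is where the line through M parallel to TV meets line NK ⇒ R = (2/3, -1/3)
2·[MVR] = 1/3, 2·[TRN] = 2/3
[MVR]:[TRN] = 1/3:2/3 = 1/2

[MVR]:[TRN] = 1/2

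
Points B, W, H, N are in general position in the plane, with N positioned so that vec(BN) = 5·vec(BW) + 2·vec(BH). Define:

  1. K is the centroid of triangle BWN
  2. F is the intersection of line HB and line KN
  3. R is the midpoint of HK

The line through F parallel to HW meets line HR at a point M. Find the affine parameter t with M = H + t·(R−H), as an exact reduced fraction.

t = -22/15

Set B = (0, 0), W = (1, 0), H = (0, 1), N = (5, 2); any affine frame gives the same invariant.
1. K is the centroid of triangle BWN ⇒ K = (2, 2/3)
2. F is the intersection of line HB and line KN ⇒ F = (0, -2/9)
3. R is the midpoint of HK ⇒ R = (1, 5/6)
through F parallel to HW: direction (1, -1); meets HR at M = (-22/15, 56/45)
M = H + t·(R−H) with t = -22/15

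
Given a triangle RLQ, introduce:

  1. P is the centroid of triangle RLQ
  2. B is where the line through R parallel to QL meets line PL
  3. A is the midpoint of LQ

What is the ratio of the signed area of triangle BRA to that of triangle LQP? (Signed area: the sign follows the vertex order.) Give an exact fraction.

[BRA]:[LQP] = 3

Assign R = (0, 0), L = (1, 0), Q = (0, 1) — the answer is frame-independent, so this choice is without loss of generality.
1. P is the centroid of triangle RLQ ⇒ P = (1/3, 1/3)
2. B is where the line through R parallel to QL meets line PL ⇒ B = (-1, 1)
3. A is the midpoint of LQ ⇒ A = (1/2, 1/2)
2·[BRA] = 1, 2·[LQP] = 1/3
[BRA]:[LQP] = 1:1/3 = 3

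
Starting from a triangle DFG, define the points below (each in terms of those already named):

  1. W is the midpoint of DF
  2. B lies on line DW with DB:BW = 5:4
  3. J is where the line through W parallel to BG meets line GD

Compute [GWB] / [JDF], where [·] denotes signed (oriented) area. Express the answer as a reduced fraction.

[GWB]:[JDF] = -10/81

Work in coordinates with D = (0, 0), F = (1, 0), G = (0, 1).
1. W is the midpoint of DF ⇒ W = (1/2, 0)
2. B lies on line DW with DB:BW = 5:4 ⇒ B = (5/18, 0)
3. J is where the line through W parallel to BG meets line GD ⇒ J = (0, 9/5)
2·[GWB] = -2/9, 2·[JDF] = 9/5
[GWB]:[JDF] = -2/9:9/5 = -10/81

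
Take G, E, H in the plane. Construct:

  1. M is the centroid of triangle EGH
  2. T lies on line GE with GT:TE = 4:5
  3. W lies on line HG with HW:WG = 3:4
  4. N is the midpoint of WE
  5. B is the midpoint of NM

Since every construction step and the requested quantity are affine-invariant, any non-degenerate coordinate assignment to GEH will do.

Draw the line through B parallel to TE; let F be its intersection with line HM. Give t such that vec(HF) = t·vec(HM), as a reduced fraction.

Assign G = (0, 0), E = (1, 0), H = (0, 1) — the answer is frame-independent, so this choice is without loss of generality.
1. M is the centroid of triangle EGH ⇒ M = (1/3, 1/3)
2. T lies on line GE with GT:TE = 4:5 ⇒ T = (4/9, 0)
3. W lies on line HG with HW:WG = 3:4 ⇒ W = (0, 4/7)
4. N is the midpoint of WE ⇒ N = (1/2, 2/7)
5. B is the midpoint of NM ⇒ B = (5/12, 13/42)
through B parallel to TE: direction (5/9, 0); meets HM at F = (29/84, 13/42)
F = H + t·(M−H) with t = 29/28

t = 29/28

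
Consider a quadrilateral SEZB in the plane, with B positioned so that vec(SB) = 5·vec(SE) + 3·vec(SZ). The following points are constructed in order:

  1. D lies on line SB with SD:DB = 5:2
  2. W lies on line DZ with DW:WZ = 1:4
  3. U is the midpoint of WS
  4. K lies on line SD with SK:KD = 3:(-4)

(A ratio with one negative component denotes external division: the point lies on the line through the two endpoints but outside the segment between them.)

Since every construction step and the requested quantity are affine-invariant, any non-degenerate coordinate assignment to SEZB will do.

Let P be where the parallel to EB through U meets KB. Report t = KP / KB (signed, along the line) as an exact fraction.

Work in coordinates with S = (0, 0), E = (1, 0), Z = (0, 1), B = (5, 3).
1. D lies on line SB with SD:DB = 5:2 ⇒ D = (25/7, 15/7)
2. W lies on line DZ with DW:WZ = 1:4 ⇒ W = (20/7, 67/35)
3. U is the midpoint of WS ⇒ U = (10/7, 67/70)
4. K lies on line SD with SK:KD = 3:(-4) ⇒ K = (-75/7, -45/7)
through U parallel to EB: direction (4, 3); meets KB at P = (16/21, 16/35)
P = K + t·(B−K) with t = 241/330

t = 241/330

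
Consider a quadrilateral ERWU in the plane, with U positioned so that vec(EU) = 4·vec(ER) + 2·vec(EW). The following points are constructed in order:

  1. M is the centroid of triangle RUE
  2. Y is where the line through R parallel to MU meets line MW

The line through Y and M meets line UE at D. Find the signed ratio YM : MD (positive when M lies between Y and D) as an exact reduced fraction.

Work in coordinates with E = (0, 0), R = (1, 0), W = (0, 1), U = (4, 2).
1. M is the centroid of triangle RUE ⇒ M = (5/3, 2/3)
2. Y is where the line through R parallel to MU meets line MW ⇒ Y = (55/27, 16/27)
line YM meets UE at D = (10/7, 5/7)
M = Y + t·(D−Y) with t = 14/23, so YM:MD = 14/23:9/23

YM:MD = 14/9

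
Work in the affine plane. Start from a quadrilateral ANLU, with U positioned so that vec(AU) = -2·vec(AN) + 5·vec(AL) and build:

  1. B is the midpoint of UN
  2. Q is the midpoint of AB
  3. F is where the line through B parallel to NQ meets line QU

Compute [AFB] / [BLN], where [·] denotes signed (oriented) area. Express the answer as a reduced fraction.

Assign A = (0, 0), N = (1, 0), L = (0, 1), U = (-2, 5) — the answer is frame-independent, so this choice is without loss of generality.
1. B is the midpoint of UN ⇒ B = (-1/2, 5/2)
2. Q is the midpoint of AB ⇒ Q = (-1/4, 5/4)
3. F is where the line through B parallel to NQ meets line QU ⇒ F = (-9/8, 25/8)
2·[AFB] = -5/4, 2·[BLN] = 1
[AFB]:[BLN] = -5/4:1 = -5/4

[AFB]:[BLN] = -5/4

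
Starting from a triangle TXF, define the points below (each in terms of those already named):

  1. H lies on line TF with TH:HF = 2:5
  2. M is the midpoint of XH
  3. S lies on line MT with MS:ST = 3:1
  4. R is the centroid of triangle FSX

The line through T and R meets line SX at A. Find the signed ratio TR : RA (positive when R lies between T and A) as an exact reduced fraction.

Assign T = (0, 0), X = (1, 0), F = (0, 1) — the answer is frame-independent, so this choice is without loss of generality.
1. H lies on line TF with TH:HF = 2:5 ⇒ H = (0, 2/7)
2. M is the midpoint of XH ⇒ M = (1/2, 1/7)
3. S lies on line MT with MS:ST = 3:1 ⇒ S = (1/8, 1/28)
4. R is the centroid of triangle FSX ⇒ R = (3/8, 29/84)
line TR meets SX at A = (9/212, 29/742)
R = T + t·(A−T) with t = 53/6, so TR:RA = 53/6:-47/6

TR:RA = -53/47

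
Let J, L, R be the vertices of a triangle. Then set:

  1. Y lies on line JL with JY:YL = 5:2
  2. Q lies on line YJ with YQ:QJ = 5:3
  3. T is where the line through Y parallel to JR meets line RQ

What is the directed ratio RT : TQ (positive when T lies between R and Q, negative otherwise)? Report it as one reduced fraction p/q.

Assign J = (0, 0), L = (1, 0), R = (0, 1) — the answer is frame-independent, so this choice is without loss of generality.
1. Y lies on line JL with JY:YL = 5:2 ⇒ Y = (5/7, 0)
2. Q lies on line YJ with YQ:QJ = 5:3 ⇒ Q = (15/56, 0)
3. T is where the line through Y parallel to JR meets line RQ ⇒ T = (5/7, -5/3)
T = R + t·(Q−R) with t = 8/3, so RT:TQ = t:(1−t) = 8/3:-5/3

RT:TQ = -8/5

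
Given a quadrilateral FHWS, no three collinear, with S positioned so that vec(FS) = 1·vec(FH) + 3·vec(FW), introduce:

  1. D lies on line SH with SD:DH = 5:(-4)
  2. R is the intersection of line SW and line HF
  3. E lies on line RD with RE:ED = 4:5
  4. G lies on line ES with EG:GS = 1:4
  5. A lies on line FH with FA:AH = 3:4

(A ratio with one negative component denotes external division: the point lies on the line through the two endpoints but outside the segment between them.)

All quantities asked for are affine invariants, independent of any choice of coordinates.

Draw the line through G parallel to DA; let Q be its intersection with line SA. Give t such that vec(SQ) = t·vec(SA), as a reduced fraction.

t = 62/45

Choose coordinates F = (0, 0), H = (1, 0), W = (0, 1), S = (1, 3).
1. D lies on line SH with SD:DH = 5:(-4) ⇒ D = (1, -12)
2. R is the intersection of line SW and line HF ⇒ R = (-1/2, 0)
3. E lies on line RD with RE:ED = 4:5 ⇒ E = (1/6, -16/3)
4. G lies on line ES with EG:GS = 1:4 ⇒ G = (1/3, -11/3)
5. A lies on line FH with FA:AH = 3:4 ⇒ A = (3/7, 0)
through G parallel to DA: direction (-4/7, 12); meets SA at Q = (67/315, -17/15)
Q = S + t·(A−S) with t = 62/45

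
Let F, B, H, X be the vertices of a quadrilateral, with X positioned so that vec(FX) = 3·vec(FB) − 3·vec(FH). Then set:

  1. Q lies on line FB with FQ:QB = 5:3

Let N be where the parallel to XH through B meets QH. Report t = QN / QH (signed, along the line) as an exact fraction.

t = 3

Assign F = (0, 0), B = (1, 0), H = (0, 1), X = (3, -3) — the answer is frame-independent, so this choice is without loss of generality.
1. Q lies on line FB with FQ:QB = 5:3 ⇒ Q = (5/8, 0)
through B parallel to XH: direction (-3, 4); meets QH at N = (-5/4, 3)
N = Q + t·(H−Q) with t = 3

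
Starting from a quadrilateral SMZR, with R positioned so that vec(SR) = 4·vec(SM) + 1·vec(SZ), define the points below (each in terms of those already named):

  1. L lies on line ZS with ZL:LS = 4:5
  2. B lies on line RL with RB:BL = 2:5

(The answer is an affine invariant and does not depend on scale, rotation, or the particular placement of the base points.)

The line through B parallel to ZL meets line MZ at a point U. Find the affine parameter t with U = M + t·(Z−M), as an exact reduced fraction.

t = -13/7

Assign S = (0, 0), M = (1, 0), Z = (0, 1), R = (4, 1) — the answer is frame-independent, so this choice is without loss of generality.
1. L lies on line ZS with ZL:LS = 4:5 ⇒ L = (0, 5/9)
2. B lies on line RL with RB:BL = 2:5 ⇒ B = (20/7, 55/63)
through B parallel to ZL: direction (0, -4/9); meets MZ at U = (20/7, -13/7)
U = M + t·(Z−M) with t = -13/7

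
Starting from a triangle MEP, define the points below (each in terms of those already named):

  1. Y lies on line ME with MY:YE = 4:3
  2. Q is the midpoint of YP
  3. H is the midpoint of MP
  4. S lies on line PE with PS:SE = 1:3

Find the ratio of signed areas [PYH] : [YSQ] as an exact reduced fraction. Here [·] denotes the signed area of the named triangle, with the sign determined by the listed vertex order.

[PYH]:[YSQ] = -16/3

Assign M = (0, 0), E = (1, 0), P = (0, 1) — the answer is frame-independent, so this choice is without loss of generality.
1. Y lies on line ME with MY:YE = 4:3 ⇒ Y = (4/7, 0)
2. Q is the midpoint of YP ⇒ Q = (2/7, 1/2)
3. H is the midpoint of MP ⇒ H = (0, 1/2)
4. S lies on line PE with PS:SE = 1:3 ⇒ S = (1/4, 3/4)
2·[PYH] = -2/7, 2·[YSQ] = 3/56
[PYH]:[YSQ] = -2/7:3/56 = -16/3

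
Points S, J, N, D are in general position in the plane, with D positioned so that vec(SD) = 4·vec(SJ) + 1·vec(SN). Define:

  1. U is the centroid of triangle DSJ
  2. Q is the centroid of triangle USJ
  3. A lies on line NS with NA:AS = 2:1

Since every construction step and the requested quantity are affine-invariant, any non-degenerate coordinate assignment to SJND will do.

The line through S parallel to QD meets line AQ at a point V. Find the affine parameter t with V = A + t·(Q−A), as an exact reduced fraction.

Set S = (0, 0), J = (1, 0), N = (0, 1), D = (4, 1); any affine frame gives the same invariant.
1. U is the centroid of triangle DSJ ⇒ U = (5/3, 1/3)
2. Q is the centroid of triangle USJ ⇒ Q = (8/9, 1/9)
3. A lies on line NS with NA:AS = 2:1 ⇒ A = (0, 1/3)
through S parallel to QD: direction (28/9, 8/9); meets AQ at V = (28/45, 8/45)
V = A + t·(Q−A) with t = 7/10

t = 7/10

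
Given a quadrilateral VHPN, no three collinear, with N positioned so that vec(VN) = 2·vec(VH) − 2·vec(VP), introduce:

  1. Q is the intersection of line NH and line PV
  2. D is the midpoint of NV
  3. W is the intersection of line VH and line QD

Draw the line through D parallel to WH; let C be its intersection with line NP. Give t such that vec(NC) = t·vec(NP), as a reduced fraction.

t = 1/3

Choose coordinates V = (0, 0), H = (1, 0), P = (0, 1), N = (2, -2).
1. Q is the intersection of line NH and line PV ⇒ Q = (0, 2)
2. D is the midpoint of NV ⇒ D = (1, -1)
3. W is the intersection of line VH and line QD ⇒ W = (2/3, 0)
through D parallel to WH: direction (1/3, 0); meets NP at C = (4/3, -1)
C = N + t·(P−N) with t = 1/3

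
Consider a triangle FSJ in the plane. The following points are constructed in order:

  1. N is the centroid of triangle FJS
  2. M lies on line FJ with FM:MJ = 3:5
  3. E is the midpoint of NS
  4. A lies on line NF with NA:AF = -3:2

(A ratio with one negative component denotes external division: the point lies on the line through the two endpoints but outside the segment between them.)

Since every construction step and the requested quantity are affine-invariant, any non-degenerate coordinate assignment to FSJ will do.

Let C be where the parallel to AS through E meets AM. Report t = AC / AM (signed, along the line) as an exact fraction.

t = 12/31

Assign F = (0, 0), S = (1, 0), J = (0, 1) — the answer is frame-independent, so this choice is without loss of generality.
1. N is the centroid of triangle FJS ⇒ N = (1/3, 1/3)
2. M lies on line FJ with FM:MJ = 3:5 ⇒ M = (0, 3/8)
3. E is the midpoint of NS ⇒ E = (2/3, 1/6)
4. A lies on line NF with NA:AF = -3:2 ⇒ A = (-2/3, -2/3)
through E parallel to AS: direction (5/3, 2/3); meets AM at C = (-38/93, -49/186)
C = A + t·(M−A) with t = 12/31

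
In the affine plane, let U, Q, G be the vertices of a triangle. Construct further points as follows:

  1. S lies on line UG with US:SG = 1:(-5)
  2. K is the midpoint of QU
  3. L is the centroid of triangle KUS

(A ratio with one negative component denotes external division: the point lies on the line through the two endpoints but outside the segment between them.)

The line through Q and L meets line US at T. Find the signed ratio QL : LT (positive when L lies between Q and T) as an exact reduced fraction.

Work in coordinates with U = (0, 0), Q = (1, 0), G = (0, 1).
1. S lies on line UG with US:SG = 1:(-5) ⇒ S = (0, -1/4)
2. K is the midpoint of QU ⇒ K = (1/2, 0)
3. L is the centroid of triangle KUS ⇒ L = (1/6, -1/12)
line QL meets US at T = (0, -1/10)
L = Q + t·(T−Q) with t = 5/6, so QL:LT = 5/6:1/6

QL:LT = 5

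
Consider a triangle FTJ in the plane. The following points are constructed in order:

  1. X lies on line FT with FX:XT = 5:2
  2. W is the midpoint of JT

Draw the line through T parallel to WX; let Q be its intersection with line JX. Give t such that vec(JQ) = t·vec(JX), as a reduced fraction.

Set F = (0, 0), T = (1, 0), J = (0, 1); any affine frame gives the same invariant.
1. X lies on line FT with FX:XT = 5:2 ⇒ X = (5/7, 0)
2. W is the midpoint of JT ⇒ W = (1/2, 1/2)
through T parallel to WX: direction (3/14, -1/2); meets JX at Q = (10/7, -1)
Q = J + t·(X−J) with t = 2

t = 2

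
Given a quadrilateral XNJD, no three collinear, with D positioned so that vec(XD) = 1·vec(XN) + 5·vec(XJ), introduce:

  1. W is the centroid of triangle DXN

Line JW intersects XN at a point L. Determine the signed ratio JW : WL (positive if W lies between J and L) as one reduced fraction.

JW:WL = -2/5

Set X = (0, 0), N = (1, 0), J = (0, 1), D = (1, 5); any affine frame gives the same invariant.
1. W is the centroid of triangle DXN ⇒ W = (2/3, 5/3)
line JW meets XN at L = (-1, 0)
W = J + t·(L−J) with t = -2/3, so JW:WL = -2/3:5/3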